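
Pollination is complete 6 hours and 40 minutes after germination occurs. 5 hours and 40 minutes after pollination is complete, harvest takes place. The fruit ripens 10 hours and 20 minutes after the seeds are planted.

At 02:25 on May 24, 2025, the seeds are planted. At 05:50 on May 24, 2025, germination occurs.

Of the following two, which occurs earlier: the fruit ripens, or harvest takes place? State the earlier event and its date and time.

The fruit ripens — 12:45 on May 24, 2025

The seeds are planted: 02:25 May 24, 2025.
The fruit ripens: 02:25 May 24, 2025 + 10h20m = 12:45 May 24, 2025.
Germination occurs: 05:50 May 24, 2025.
Pollination is complete: 05:50 May 24, 2025 + 6h40m = 12:30 May 24, 2025.
Harvest takes place: 12:30 May 24, 2025 + 5h40m = 18:10 May 24, 2025.
Comparing: the fruit ripens at 12:45 May 24, 2025 vs harvest takes place at 18:10 May 24, 2025. Earlier: the fruit ripens.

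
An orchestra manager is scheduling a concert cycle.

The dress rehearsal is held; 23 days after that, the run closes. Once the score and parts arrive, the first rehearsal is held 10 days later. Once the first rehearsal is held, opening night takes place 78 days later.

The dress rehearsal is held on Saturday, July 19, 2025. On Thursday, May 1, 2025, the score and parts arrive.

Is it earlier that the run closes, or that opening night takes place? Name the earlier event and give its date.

The dress rehearsal is held: Jul 19, 2025.
The run closes: Jul 19, 2025 + 23 days = Aug 11, 2025.
The score and parts arrive: May 1, 2025.
The first rehearsal is held: May 1, 2025 + 10 days = May 11, 2025.
Opening night takes place: May 11, 2025 + 78 days = Jul 28, 2025.
Comparing: the run closes on Aug 11, 2025 vs opening night takes place on Jul 28, 2025. Earlier: opening night takes place.

Opening night takes place — Monday, July 28, 2025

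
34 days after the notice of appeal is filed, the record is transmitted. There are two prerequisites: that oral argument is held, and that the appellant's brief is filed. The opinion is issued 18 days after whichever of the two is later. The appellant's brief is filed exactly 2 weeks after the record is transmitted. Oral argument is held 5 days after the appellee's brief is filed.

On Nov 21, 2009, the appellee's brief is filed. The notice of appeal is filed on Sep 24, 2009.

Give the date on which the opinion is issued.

The appellee's brief is filed: Nov 21, 2009.
Oral argument is held: Nov 21, 2009 + 5 days = Nov 26, 2009.
The notice of appeal is filed: Sep 24, 2009.
The record is transmitted: Sep 24, 2009 + 34 days = Oct 28, 2009.
The appellant's brief is filed: Oct 28, 2009 + 2 weeks = Nov 11, 2009.
Both prerequisites met — oral argument is held (Nov 26, 2009), the appellant's brief is filed (Nov 11, 2009); the later is Nov 26, 2009.
The opinion is issued: Nov 26, 2009 + 18 days = Dec 14, 2009.

Dec 14, 2009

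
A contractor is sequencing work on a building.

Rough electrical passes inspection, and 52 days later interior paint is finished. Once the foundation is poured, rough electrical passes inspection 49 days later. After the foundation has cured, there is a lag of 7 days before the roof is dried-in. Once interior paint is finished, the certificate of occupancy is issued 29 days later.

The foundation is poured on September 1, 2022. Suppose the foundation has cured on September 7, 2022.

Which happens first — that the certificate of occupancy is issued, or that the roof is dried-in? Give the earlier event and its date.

The roof is dried-in — September 14, 2022

The foundation is poured: Sep 1, 2022.
Rough electrical passes inspection: Sep 1, 2022 + 49 days = Oct 20, 2022.
Interior paint is finished: Oct 20, 2022 + 52 days = Dec 11, 2022.
The certificate of occupancy is issued: Dec 11, 2022 + 29 days = Jan 9, 2023.
The foundation has cured: Sep 7, 2022.
The roof is dried-in: Sep 7, 2022 + 7 days = Sep 14, 2022.
Comparing: the certificate of occupancy is issued on Jan 9, 2023 vs the roof is dried-in on Sep 14, 2022. Earlier: the roof is dried-in.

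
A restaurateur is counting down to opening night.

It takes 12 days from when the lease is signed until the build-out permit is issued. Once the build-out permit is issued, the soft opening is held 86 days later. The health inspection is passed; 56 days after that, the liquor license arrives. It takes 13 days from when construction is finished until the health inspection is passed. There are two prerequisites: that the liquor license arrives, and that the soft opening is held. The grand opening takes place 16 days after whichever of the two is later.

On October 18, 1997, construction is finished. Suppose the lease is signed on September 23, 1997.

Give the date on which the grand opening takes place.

January 15, 1998

Construction is finished: Oct 18, 1997.
The health inspection is passed: Oct 18, 1997 + 13 days = Oct 31, 1997.
The liquor license arrives: Oct 31, 1997 + 56 days = Dec 26, 1997.
The lease is signed: Sep 23, 1997.
The build-out permit is issued: Sep 23, 1997 + 12 days = Oct 5, 1997.
The soft opening is held: Oct 5, 1997 + 86 days = Dec 30, 1997.
Both prerequisites met — the liquor license arrives (Dec 26, 1997), the soft opening is held (Dec 30, 1997); the later is Dec 30, 1997.
The grand opening takes place: Dec 30, 1997 + 16 days = Jan 15, 1998.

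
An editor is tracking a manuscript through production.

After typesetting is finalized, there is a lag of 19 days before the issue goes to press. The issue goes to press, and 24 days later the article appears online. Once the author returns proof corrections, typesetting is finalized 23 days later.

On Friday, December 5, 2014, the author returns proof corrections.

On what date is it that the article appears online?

Monday, February 9, 2015

The author returns proof corrections: Dec 5, 2014.
Typesetting is finalized: Dec 5, 2014 + 23 days = Dec 28, 2014.
The issue goes to press: Dec 28, 2014 + 19 days = Jan 16, 2015.
The article appears online: Jan 16, 2015 + 24 days = Feb 9, 2015.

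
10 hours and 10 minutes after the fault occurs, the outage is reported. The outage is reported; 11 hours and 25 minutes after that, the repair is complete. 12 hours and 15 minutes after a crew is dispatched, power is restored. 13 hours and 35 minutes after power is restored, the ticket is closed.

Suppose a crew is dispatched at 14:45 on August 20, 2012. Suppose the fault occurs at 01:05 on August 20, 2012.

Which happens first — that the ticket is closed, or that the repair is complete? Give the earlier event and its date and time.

A crew is dispatched: 14:45 Aug 20, 2012.
Power is restored: 14:45 Aug 20, 2012 + 12h15m = 03:00 Aug 21, 2012.
The ticket is closed: 03:00 Aug 21, 2012 + 13h35m = 16:35 Aug 21, 2012.
The fault occurs: 01:05 Aug 20, 2012.
The outage is reported: 01:05 Aug 20, 2012 + 10h10m = 11:15 Aug 20, 2012.
The repair is complete: 11:15 Aug 20, 2012 + 11h25m = 22:40 Aug 20, 2012.
Comparing: the ticket is closed at 16:35 Aug 21, 2012 vs the repair is complete at 22:40 Aug 20, 2012. Earlier: the repair is complete.

The repair is complete — 22:40 on August 20, 2012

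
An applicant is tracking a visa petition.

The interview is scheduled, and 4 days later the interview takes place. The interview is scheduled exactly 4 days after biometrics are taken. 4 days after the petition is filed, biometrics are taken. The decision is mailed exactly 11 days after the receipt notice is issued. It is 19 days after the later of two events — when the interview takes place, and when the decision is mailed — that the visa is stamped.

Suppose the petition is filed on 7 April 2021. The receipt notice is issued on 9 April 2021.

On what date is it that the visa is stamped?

The petition is filed: Apr 7, 2021.
Biometrics are taken: Apr 7, 2021 + 4 days = Apr 11, 2021.
The interview is scheduled: Apr 11, 2021 + 4 days = Apr 15, 2021.
The interview takes place: Apr 15, 2021 + 4 days = Apr 19, 2021.
The receipt notice is issued: Apr 9, 2021.
The decision is mailed: Apr 9, 2021 + 11 days = Apr 20, 2021.
Both prerequisites met — the interview takes place (Apr 19, 2021), the decision is mailed (Apr 20, 2021); the later is Apr 20, 2021.
The visa is stamped: Apr 20, 2021 + 19 days = May 9, 2021.

9 May 2021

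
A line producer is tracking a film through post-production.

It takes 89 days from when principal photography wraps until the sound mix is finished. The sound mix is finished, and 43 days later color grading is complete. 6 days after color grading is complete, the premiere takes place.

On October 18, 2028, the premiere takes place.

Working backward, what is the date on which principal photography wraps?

June 2, 2028

The premiere takes place: Oct 18, 2028.
Color grading is complete: Oct 18, 2028 − 6 days = Oct 12, 2028.
The sound mix is finished: Oct 12, 2028 − 43 days = Aug 30, 2028.
Principal photography wraps: Aug 30, 2028 − 89 days = Jun 2, 2028.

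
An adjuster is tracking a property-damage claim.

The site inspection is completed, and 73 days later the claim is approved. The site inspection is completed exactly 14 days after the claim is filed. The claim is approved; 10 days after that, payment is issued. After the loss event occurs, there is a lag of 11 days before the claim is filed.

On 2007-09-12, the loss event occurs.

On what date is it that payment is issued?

The loss event occurs: Sep 12, 2007.
The claim is filed: Sep 12, 2007 + 11 days = Sep 23, 2007.
The site inspection is completed: Sep 23, 2007 + 14 days = Oct 7, 2007.
The claim is approved: Oct 7, 2007 + 73 days = Dec 19, 2007.
Payment is issued: Dec 19, 2007 + 10 days = Dec 29, 2007.

2007-12-29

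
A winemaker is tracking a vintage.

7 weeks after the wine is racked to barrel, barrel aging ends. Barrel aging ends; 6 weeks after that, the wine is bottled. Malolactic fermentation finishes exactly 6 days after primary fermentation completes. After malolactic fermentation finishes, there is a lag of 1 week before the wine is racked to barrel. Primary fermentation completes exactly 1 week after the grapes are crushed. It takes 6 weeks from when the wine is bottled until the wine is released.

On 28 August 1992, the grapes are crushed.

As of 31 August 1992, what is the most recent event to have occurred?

The grapes are crushed

The grapes are crushed: Aug 28, 1992.
Primary fermentation completes: Aug 28, 1992 + 1 week = Sep 4, 1992.
Malolactic fermentation finishes: Sep 4, 1992 + 6 days = Sep 10, 1992.
The wine is racked to barrel: Sep 10, 1992 + 1 week = Sep 17, 1992.
Barrel aging ends: Sep 17, 1992 + 7 weeks = Nov 5, 1992.
The wine is bottled: Nov 5, 1992 + 6 weeks = Dec 17, 1992.
The wine is released: Dec 17, 1992 + 6 weeks = Jan 28, 1993.
Aug 31, 1992 falls between when the grapes are crushed (Aug 28, 1992) and when primary fermentation completes (Sep 4, 1992).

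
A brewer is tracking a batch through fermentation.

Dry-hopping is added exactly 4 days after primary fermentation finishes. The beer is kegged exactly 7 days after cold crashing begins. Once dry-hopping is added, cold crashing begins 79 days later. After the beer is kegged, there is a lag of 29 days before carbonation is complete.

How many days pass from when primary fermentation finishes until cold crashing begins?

Causal path: primary fermentation finishes → dry-hopping is added → cold crashing begins.
Total delay along the path: 4 + 79 = 83 days.

83 days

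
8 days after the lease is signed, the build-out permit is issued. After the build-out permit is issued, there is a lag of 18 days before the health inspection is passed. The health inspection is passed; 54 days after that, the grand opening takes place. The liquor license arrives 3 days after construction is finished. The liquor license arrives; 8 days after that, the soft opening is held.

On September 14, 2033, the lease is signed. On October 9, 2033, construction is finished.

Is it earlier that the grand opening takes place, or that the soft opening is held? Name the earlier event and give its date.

The lease is signed: Sep 14, 2033.
The build-out permit is issued: Sep 14, 2033 + 8 days = Sep 22, 2033.
The health inspection is passed: Sep 22, 2033 + 18 days = Oct 10, 2033.
The grand opening takes place: Oct 10, 2033 + 54 days = Dec 3, 2033.
Construction is finished: Oct 9, 2033.
The liquor license arrives: Oct 9, 2033 + 3 days = Oct 12, 2033.
The soft opening is held: Oct 12, 2033 + 8 days = Oct 20, 2033.
Comparing: the grand opening takes place on Dec 3, 2033 vs the soft opening is held on Oct 20, 2033. Earlier: the soft opening is held.

The soft opening is held — October 20, 2033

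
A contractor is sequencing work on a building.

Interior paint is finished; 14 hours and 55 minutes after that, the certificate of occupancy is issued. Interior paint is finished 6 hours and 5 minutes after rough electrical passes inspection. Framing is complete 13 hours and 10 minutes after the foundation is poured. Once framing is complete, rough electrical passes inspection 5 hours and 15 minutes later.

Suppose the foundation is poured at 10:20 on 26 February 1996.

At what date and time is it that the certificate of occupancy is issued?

The foundation is poured: 10:20 Feb 26, 1996.
Framing is complete: 10:20 Feb 26, 1996 + 13h10m = 23:30 Feb 26, 1996.
Rough electrical passes inspection: 23:30 Feb 26, 1996 + 5h15m = 04:45 Feb 27, 1996.
Interior paint is finished: 04:45 Feb 27, 1996 + 6h05m = 10:50 Feb 27, 1996.
The certificate of occupancy is issued: 10:50 Feb 27, 1996 + 14h55m = 01:45 Feb 28, 1996.

01:45 on 28 February 1996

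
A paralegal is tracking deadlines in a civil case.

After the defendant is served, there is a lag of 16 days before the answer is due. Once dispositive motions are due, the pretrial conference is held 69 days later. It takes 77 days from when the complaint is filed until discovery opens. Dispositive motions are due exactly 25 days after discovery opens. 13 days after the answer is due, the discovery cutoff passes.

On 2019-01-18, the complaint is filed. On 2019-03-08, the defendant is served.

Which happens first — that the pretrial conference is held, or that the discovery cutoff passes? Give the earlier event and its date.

The complaint is filed: Jan 18, 2019.
Discovery opens: Jan 18, 2019 + 77 days = Apr 5, 2019.
Dispositive motions are due: Apr 5, 2019 + 25 days = Apr 30, 2019.
The pretrial conference is held: Apr 30, 2019 + 69 days = Jul 8, 2019.
The defendant is served: Mar 8, 2019.
The answer is due: Mar 8, 2019 + 16 days = Mar 24, 2019.
The discovery cutoff passes: Mar 24, 2019 + 13 days = Apr 6, 2019.
Comparing: the pretrial conference is held on Jul 8, 2019 vs the discovery cutoff passes on Apr 6, 2019. Earlier: the discovery cutoff passes.

The discovery cutoff passes — 2019-04-06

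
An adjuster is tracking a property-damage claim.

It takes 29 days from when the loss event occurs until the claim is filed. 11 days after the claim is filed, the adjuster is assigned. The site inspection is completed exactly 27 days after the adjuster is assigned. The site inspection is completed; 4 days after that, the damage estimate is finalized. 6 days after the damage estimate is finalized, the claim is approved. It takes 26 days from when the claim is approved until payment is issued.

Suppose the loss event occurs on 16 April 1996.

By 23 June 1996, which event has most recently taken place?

The site inspection is completed

The loss event occurs: Apr 16, 1996.
The claim is filed: Apr 16, 1996 + 29 days = May 15, 1996.
The adjuster is assigned: May 15, 1996 + 11 days = May 26, 1996.
The site inspection is completed: May 26, 1996 + 27 days = Jun 22, 1996.
The damage estimate is finalized: Jun 22, 1996 + 4 days = Jun 26, 1996.
The claim is approved: Jun 26, 1996 + 6 days = Jul 2, 1996.
Payment is issued: Jul 2, 1996 + 26 days = Jul 28, 1996.
Jun 23, 1996 falls between when the site inspection is completed (Jun 22, 1996) and when the damage estimate is finalized (Jun 26, 1996).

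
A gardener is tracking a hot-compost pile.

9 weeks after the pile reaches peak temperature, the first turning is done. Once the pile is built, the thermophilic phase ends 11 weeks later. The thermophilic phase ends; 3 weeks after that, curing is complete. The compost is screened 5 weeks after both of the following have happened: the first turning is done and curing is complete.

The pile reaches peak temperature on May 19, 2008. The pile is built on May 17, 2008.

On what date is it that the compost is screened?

The pile reaches peak temperature: May 19, 2008.
The first turning is done: May 19, 2008 + 9 weeks = Jul 21, 2008.
The pile is built: May 17, 2008.
The thermophilic phase ends: May 17, 2008 + 11 weeks = Aug 2, 2008.
Curing is complete: Aug 2, 2008 + 3 weeks = Aug 23, 2008.
Both prerequisites met — the first turning is done (Jul 21, 2008), curing is complete (Aug 23, 2008); the later is Aug 23, 2008.
The compost is screened: Aug 23, 2008 + 5 weeks = Sep 27, 2008.

Sep 27, 2008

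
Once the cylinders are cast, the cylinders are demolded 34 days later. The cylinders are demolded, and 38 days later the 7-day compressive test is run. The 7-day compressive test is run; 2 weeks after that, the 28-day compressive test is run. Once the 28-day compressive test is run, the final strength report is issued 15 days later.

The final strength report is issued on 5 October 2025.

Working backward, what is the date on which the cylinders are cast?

The final strength report is issued: Oct 5, 2025.
The 28-day compressive test is run: Oct 5, 2025 − 15 days = Sep 20, 2025.
The 7-day compressive test is run: Sep 20, 2025 − 2 weeks = Sep 6, 2025.
The cylinders are demolded: Sep 6, 2025 − 38 days = Jul 30, 2025.
The cylinders are cast: Jul 30, 2025 − 34 days = Jun 26, 2025.

26 June 2025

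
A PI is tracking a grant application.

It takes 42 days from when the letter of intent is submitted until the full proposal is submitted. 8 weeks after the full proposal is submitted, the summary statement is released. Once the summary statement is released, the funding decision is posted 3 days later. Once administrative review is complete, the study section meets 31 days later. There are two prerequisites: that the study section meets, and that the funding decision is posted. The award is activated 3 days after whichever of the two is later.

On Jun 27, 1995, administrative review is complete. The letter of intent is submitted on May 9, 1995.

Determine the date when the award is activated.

Aug 21, 1995

Administrative review is complete: Jun 27, 1995.
The study section meets: Jun 27, 1995 + 31 days = Jul 28, 1995.
The letter of intent is submitted: May 9, 1995.
The full proposal is submitted: May 9, 1995 + 42 days = Jun 20, 1995.
The summary statement is released: Jun 20, 1995 + 8 weeks = Aug 15, 1995.
The funding decision is posted: Aug 15, 1995 + 3 days = Aug 18, 1995.
Both prerequisites met — the study section meets (Jul 28, 1995), the funding decision is posted (Aug 18, 1995); the later is Aug 18, 1995.
The award is activated: Aug 18, 1995 + 3 days = Aug 21, 1995.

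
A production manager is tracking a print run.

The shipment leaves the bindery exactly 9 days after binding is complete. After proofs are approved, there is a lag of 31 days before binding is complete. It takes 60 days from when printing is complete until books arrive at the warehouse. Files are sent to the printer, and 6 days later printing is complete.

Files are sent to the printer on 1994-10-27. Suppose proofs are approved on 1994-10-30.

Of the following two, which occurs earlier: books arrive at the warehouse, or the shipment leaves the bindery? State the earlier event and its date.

The shipment leaves the bindery — 1994-12-09

Files are sent to the printer: Oct 27, 1994.
Printing is complete: Oct 27, 1994 + 6 days = Nov 2, 1994.
Books arrive at the warehouse: Nov 2, 1994 + 60 days = Jan 1, 1995.
Proofs are approved: Oct 30, 1994.
Binding is complete: Oct 30, 1994 + 31 days = Nov 30, 1994.
The shipment leaves the bindery: Nov 30, 1994 + 9 days = Dec 9, 1994.
Comparing: books arrive at the warehouse on Jan 1, 1995 vs the shipment leaves the bindery on Dec 9, 1994. Earlier: the shipment leaves the bindery.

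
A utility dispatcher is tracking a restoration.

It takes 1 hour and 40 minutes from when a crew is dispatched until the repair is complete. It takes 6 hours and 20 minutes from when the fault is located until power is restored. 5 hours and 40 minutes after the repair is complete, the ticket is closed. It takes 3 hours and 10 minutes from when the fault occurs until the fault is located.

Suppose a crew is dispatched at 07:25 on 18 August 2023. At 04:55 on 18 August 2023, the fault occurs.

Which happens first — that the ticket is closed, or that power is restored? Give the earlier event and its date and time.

A crew is dispatched: 07:25 Aug 18, 2023.
The repair is complete: 07:25 Aug 18, 2023 + 1h40m = 09:05 Aug 18, 2023.
The ticket is closed: 09:05 Aug 18, 2023 + 5h40m = 14:45 Aug 18, 2023.
The fault occurs: 04:55 Aug 18, 2023.
The fault is located: 04:55 Aug 18, 2023 + 3h10m = 08:05 Aug 18, 2023.
Power is restored: 08:05 Aug 18, 2023 + 6h20m = 14:25 Aug 18, 2023.
Comparing: the ticket is closed at 14:45 Aug 18, 2023 vs power is restored at 14:25 Aug 18, 2023. Earlier: power is restored.

Power is restored — 14:25 on 18 August 2023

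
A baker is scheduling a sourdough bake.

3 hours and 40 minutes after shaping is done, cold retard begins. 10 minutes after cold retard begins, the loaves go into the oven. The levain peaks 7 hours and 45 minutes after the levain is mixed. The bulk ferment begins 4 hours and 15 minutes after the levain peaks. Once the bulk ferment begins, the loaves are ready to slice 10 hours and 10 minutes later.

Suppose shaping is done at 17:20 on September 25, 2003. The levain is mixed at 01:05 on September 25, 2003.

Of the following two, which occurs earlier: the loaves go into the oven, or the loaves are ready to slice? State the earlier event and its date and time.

The loaves go into the oven — 21:10 on September 25, 2003

Shaping is done: 17:20 Sep 25, 2003.
Cold retard begins: 17:20 Sep 25, 2003 + 3h40m = 21:00 Sep 25, 2003.
The loaves go into the oven: 21:00 Sep 25, 2003 + 10m = 21:10 Sep 25, 2003.
The levain is mixed: 01:05 Sep 25, 2003.
The levain peaks: 01:05 Sep 25, 2003 + 7h45m = 08:50 Sep 25, 2003.
The bulk ferment begins: 08:50 Sep 25, 2003 + 4h15m = 13:05 Sep 25, 2003.
The loaves are ready to slice: 13:05 Sep 25, 2003 + 10h10m = 23:15 Sep 25, 2003.
Comparing: the loaves go into the oven at 21:10 Sep 25, 2003 vs the loaves are ready to slice at 23:15 Sep 25, 2003. Earlier: the loaves go into the oven.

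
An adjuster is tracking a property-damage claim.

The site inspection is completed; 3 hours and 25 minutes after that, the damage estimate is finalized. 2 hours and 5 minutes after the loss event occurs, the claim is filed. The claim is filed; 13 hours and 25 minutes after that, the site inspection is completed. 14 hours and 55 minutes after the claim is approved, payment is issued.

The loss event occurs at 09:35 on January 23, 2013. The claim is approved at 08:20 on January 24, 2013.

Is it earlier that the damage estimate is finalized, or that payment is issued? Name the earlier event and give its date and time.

The loss event occurs: 09:35 Jan 23, 2013.
The claim is filed: 09:35 Jan 23, 2013 + 2h05m = 11:40 Jan 23, 2013.
The site inspection is completed: 11:40 Jan 23, 2013 + 13h25m = 01:05 Jan 24, 2013.
The damage estimate is finalized: 01:05 Jan 24, 2013 + 3h25m = 04:30 Jan 24, 2013.
The claim is approved: 08:20 Jan 24, 2013.
Payment is issued: 08:20 Jan 24, 2013 + 14h55m = 23:15 Jan 24, 2013.
Comparing: the damage estimate is finalized at 04:30 Jan 24, 2013 vs payment is issued at 23:15 Jan 24, 2013. Earlier: the damage estimate is finalized.

The damage estimate is finalized — 04:30 on January 24, 2013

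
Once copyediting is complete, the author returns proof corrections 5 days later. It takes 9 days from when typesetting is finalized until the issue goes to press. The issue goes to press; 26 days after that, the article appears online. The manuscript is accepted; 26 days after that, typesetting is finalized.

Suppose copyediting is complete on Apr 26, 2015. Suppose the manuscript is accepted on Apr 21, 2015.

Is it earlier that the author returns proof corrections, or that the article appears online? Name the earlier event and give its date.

The author returns proof corrections — May 1, 2015

Copyediting is complete: Apr 26, 2015.
The author returns proof corrections: Apr 26, 2015 + 5 days = May 1, 2015.
The manuscript is accepted: Apr 21, 2015.
Typesetting is finalized: Apr 21, 2015 + 26 days = May 17, 2015.
The issue goes to press: May 17, 2015 + 9 days = May 26, 2015.
The article appears online: May 26, 2015 + 26 days = Jun 21, 2015.
Comparing: the author returns proof corrections on May 1, 2015 vs the article appears online on Jun 21, 2015. Earlier: the author returns proof corrections.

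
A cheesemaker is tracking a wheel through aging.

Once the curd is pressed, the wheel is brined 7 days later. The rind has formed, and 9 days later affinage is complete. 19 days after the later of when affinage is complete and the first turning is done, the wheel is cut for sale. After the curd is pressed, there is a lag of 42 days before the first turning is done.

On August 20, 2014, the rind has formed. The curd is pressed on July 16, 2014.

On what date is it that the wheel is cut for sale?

September 17, 2014

The rind has formed: Aug 20, 2014.
Affinage is complete: Aug 20, 2014 + 9 days = Aug 29, 2014.
The curd is pressed: Jul 16, 2014.
The first turning is done: Jul 16, 2014 + 42 days = Aug 27, 2014.
Both prerequisites met — affinage is complete (Aug 29, 2014), the first turning is done (Aug 27, 2014); the later is Aug 29, 2014.
The wheel is cut for sale: Aug 29, 2014 + 19 days = Sep 17, 2014.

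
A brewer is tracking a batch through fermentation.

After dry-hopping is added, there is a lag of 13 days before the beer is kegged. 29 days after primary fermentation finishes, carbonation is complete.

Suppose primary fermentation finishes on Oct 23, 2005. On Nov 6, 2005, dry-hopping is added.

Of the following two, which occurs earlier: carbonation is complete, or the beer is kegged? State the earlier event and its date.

Primary fermentation finishes: Oct 23, 2005.
Carbonation is complete: Oct 23, 2005 + 29 days = Nov 21, 2005.
Dry-hopping is added: Nov 6, 2005.
The beer is kegged: Nov 6, 2005 + 13 days = Nov 19, 2005.
Comparing: carbonation is complete on Nov 21, 2005 vs the beer is kegged on Nov 19, 2005. Earlier: the beer is kegged.

The beer is kegged — Nov 19, 2005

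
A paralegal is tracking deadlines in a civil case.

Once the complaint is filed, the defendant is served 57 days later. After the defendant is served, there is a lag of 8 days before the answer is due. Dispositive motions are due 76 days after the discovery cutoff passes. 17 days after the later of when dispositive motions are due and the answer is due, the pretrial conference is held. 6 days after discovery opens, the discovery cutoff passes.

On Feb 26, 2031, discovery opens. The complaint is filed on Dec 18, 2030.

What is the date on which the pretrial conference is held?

Jun 5, 2031

Discovery opens: Feb 26, 2031.
The discovery cutoff passes: Feb 26, 2031 + 6 days = Mar 4, 2031.
Dispositive motions are due: Mar 4, 2031 + 76 days = May 19, 2031.
The complaint is filed: Dec 18, 2030.
The defendant is served: Dec 18, 2030 + 57 days = Feb 13, 2031.
The answer is due: Feb 13, 2031 + 8 days = Feb 21, 2031.
Both prerequisites met — dispositive motions are due (May 19, 2031), the answer is due (Feb 21, 2031); the later is May 19, 2031.
The pretrial conference is held: May 19, 2031 + 17 days = Jun 5, 2031.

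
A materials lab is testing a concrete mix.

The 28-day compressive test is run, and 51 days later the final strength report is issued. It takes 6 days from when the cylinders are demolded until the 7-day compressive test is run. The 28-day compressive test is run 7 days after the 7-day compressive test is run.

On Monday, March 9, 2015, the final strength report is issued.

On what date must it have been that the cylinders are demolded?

Sunday, January 4, 2015

The final strength report is issued: Mar 9, 2015.
The 28-day compressive test is run: Mar 9, 2015 − 51 days = Jan 17, 2015.
The 7-day compressive test is run: Jan 17, 2015 − 7 days = Jan 10, 2015.
The cylinders are demolded: Jan 10, 2015 − 6 days = Jan 4, 2015.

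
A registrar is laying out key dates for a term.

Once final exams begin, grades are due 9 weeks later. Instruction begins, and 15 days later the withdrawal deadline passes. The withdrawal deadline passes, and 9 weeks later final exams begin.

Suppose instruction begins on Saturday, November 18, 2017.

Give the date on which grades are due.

Sunday, April 8, 2018

Instruction begins: Nov 18, 2017.
The withdrawal deadline passes: Nov 18, 2017 + 15 days = Dec 3, 2017.
Final exams begin: Dec 3, 2017 + 9 weeks = Feb 4, 2018.
Grades are due: Feb 4, 2018 + 9 weeks = Apr 8, 2018.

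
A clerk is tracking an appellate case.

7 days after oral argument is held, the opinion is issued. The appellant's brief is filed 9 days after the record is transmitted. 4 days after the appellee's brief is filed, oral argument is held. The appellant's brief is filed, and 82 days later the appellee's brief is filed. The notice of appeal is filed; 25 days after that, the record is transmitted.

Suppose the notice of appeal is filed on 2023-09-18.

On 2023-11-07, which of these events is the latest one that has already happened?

The appellant's brief is filed

The notice of appeal is filed: Sep 18, 2023.
The record is transmitted: Sep 18, 2023 + 25 days = Oct 13, 2023.
The appellant's brief is filed: Oct 13, 2023 + 9 days = Oct 22, 2023.
The appellee's brief is filed: Oct 22, 2023 + 82 days = Jan 12, 2024.
Oral argument is held: Jan 12, 2024 + 4 days = Jan 16, 2024.
The opinion is issued: Jan 16, 2024 + 7 days = Jan 23, 2024.
Nov 7, 2023 falls between when the appellant's brief is filed (Oct 22, 2023) and when the appellee's brief is filed (Jan 12, 2024).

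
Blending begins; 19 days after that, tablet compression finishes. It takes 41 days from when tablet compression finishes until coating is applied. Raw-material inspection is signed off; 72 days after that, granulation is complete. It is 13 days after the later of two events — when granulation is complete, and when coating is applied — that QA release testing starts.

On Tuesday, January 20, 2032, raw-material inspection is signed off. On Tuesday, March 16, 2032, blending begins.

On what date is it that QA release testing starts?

Raw-material inspection is signed off: Jan 20, 2032.
Granulation is complete: Jan 20, 2032 + 72 days = Apr 1, 2032.
Blending begins: Mar 16, 2032.
Tablet compression finishes: Mar 16, 2032 + 19 days = Apr 4, 2032.
Coating is applied: Apr 4, 2032 + 41 days = May 15, 2032.
Both prerequisites met — granulation is complete (Apr 1, 2032), coating is applied (May 15, 2032); the later is May 15, 2032.
QA release testing starts: May 15, 2032 + 13 days = May 28, 2032.

Friday, May 28, 2032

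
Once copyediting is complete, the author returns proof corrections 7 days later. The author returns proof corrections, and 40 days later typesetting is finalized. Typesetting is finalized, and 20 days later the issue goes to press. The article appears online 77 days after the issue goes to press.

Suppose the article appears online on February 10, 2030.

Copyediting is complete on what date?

The article appears online: Feb 10, 2030.
The issue goes to press: Feb 10, 2030 − 77 days = Nov 25, 2029.
Typesetting is finalized: Nov 25, 2029 − 20 days = Nov 5, 2029.
The author returns proof corrections: Nov 5, 2029 − 40 days = Sep 26, 2029.
Copyediting is complete: Sep 26, 2029 − 7 days = Sep 19, 2029.

September 19, 2029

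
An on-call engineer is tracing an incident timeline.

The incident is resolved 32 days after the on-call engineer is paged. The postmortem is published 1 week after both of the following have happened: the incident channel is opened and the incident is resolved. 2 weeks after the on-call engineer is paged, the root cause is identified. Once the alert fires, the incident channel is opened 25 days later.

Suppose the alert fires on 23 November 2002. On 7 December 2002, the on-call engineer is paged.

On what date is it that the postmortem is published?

15 January 2003

The alert fires: Nov 23, 2002.
The incident channel is opened: Nov 23, 2002 + 25 days = Dec 18, 2002.
The on-call engineer is paged: Dec 7, 2002.
The incident is resolved: Dec 7, 2002 + 32 days = Jan 8, 2003.
Both prerequisites met — the incident channel is opened (Dec 18, 2002), the incident is resolved (Jan 8, 2003); the later is Jan 8, 2003.
The postmortem is published: Jan 8, 2003 + 1 week = Jan 15, 2003.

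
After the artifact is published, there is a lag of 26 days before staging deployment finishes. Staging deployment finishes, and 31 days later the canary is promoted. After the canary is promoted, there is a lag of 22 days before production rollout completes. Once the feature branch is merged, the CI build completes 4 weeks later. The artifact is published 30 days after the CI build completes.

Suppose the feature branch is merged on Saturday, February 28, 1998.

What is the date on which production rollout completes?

Wednesday, July 15, 1998

The feature branch is merged: Feb 28, 1998.
The CI build completes: Feb 28, 1998 + 4 weeks = Mar 28, 1998.
The artifact is published: Mar 28, 1998 + 30 days = Apr 27, 1998.
Staging deployment finishes: Apr 27, 1998 + 26 days = May 23, 1998.
The canary is promoted: May 23, 1998 + 31 days = Jun 23, 1998.
Production rollout completes: Jun 23, 1998 + 22 days = Jul 15, 1998.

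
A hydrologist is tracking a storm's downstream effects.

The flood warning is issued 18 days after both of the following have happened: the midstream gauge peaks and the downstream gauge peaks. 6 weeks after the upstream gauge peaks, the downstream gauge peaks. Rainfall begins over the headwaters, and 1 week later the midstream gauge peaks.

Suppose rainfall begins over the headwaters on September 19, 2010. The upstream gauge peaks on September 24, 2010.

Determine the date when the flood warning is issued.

Rainfall begins over the headwaters: Sep 19, 2010.
The midstream gauge peaks: Sep 19, 2010 + 1 week = Sep 26, 2010.
The upstream gauge peaks: Sep 24, 2010.
The downstream gauge peaks: Sep 24, 2010 + 6 weeks = Nov 5, 2010.
Both prerequisites met — the midstream gauge peaks (Sep 26, 2010), the downstream gauge peaks (Nov 5, 2010); the later is Nov 5, 2010.
The flood warning is issued: Nov 5, 2010 + 18 days = Nov 23, 2010.

November 23, 2010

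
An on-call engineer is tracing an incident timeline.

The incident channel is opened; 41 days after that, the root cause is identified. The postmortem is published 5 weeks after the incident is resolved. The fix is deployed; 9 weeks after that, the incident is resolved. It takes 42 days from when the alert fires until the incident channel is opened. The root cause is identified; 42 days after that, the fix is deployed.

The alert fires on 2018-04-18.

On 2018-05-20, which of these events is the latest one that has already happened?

The alert fires: Apr 18, 2018.
The incident channel is opened: Apr 18, 2018 + 42 days = May 30, 2018.
The root cause is identified: May 30, 2018 + 41 days = Jul 10, 2018.
The fix is deployed: Jul 10, 2018 + 42 days = Aug 21, 2018.
The incident is resolved: Aug 21, 2018 + 9 weeks = Oct 23, 2018.
The postmortem is published: Oct 23, 2018 + 5 weeks = Nov 27, 2018.
May 20, 2018 falls between when the alert fires (Apr 18, 2018) and when the incident channel is opened (May 30, 2018).

The alert fires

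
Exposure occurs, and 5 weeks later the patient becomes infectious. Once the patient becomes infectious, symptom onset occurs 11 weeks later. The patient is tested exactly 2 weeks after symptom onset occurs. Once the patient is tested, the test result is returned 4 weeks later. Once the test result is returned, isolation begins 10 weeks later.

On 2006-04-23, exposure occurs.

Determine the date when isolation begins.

2006-12-03

Exposure occurs: Apr 23, 2006.
The patient becomes infectious: Apr 23, 2006 + 5 weeks = May 28, 2006.
Symptom onset occurs: May 28, 2006 + 11 weeks = Aug 13, 2006.
The patient is tested: Aug 13, 2006 + 2 weeks = Aug 27, 2006.
The test result is returned: Aug 27, 2006 + 4 weeks = Sep 24, 2006.
Isolation begins: Sep 24, 2006 + 10 weeks = Dec 3, 2006.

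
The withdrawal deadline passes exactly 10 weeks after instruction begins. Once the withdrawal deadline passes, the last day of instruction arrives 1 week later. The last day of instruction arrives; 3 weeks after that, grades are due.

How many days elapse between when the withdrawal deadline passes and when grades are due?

28 days

Causal path: the withdrawal deadline passes → the last day of instruction arrives → grades are due.
Total delay along the path: 1 + 3 weeks = 4 weeks = 28 days.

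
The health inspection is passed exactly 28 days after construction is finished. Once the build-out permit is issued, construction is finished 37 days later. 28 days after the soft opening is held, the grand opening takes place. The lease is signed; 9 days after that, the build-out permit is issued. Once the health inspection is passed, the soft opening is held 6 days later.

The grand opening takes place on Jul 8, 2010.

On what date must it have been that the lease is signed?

Mar 22, 2010

The grand opening takes place: Jul 8, 2010.
The soft opening is held: Jul 8, 2010 − 28 days = Jun 10, 2010.
The health inspection is passed: Jun 10, 2010 − 6 days = Jun 4, 2010.
Construction is finished: Jun 4, 2010 − 28 days = May 7, 2010.
The build-out permit is issued: May 7, 2010 − 37 days = Mar 31, 2010.
The lease is signed: Mar 31, 2010 − 9 days = Mar 22, 2010.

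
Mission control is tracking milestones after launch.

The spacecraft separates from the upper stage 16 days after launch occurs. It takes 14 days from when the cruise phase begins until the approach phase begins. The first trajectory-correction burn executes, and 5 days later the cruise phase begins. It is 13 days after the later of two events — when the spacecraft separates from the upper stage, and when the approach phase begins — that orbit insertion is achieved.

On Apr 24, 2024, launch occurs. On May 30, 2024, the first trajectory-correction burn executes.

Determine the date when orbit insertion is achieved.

Jul 1, 2024

Launch occurs: Apr 24, 2024.
The spacecraft separates from the upper stage: Apr 24, 2024 + 16 days = May 10, 2024.
The first trajectory-correction burn executes: May 30, 2024.
The cruise phase begins: May 30, 2024 + 5 days = Jun 4, 2024.
The approach phase begins: Jun 4, 2024 + 14 days = Jun 18, 2024.
Both prerequisites met — the spacecraft separates from the upper stage (May 10, 2024), the approach phase begins (Jun 18, 2024); the later is Jun 18, 2024.
Orbit insertion is achieved: Jun 18, 2024 + 13 days = Jul 1, 2024.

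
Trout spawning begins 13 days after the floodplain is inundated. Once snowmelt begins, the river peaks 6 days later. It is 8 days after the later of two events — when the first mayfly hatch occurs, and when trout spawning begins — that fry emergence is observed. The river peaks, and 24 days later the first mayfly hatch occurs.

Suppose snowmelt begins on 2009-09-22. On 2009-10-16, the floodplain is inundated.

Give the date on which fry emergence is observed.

2009-11-06

Snowmelt begins: Sep 22, 2009.
The river peaks: Sep 22, 2009 + 6 days = Sep 28, 2009.
The first mayfly hatch occurs: Sep 28, 2009 + 24 days = Oct 22, 2009.
The floodplain is inundated: Oct 16, 2009.
Trout spawning begins: Oct 16, 2009 + 13 days = Oct 29, 2009.
Both prerequisites met — the first mayfly hatch occurs (Oct 22, 2009), trout spawning begins (Oct 29, 2009); the later is Oct 29, 2009.
Fry emergence is observed: Oct 29, 2009 + 8 days = Nov 6, 2009.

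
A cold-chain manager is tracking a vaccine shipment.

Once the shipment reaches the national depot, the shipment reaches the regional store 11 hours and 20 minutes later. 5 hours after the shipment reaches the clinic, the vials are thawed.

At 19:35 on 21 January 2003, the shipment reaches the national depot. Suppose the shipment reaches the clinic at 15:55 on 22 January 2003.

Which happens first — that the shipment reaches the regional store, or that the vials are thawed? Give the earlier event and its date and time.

The shipment reaches the national depot: 19:35 Jan 21, 2003.
The shipment reaches the regional store: 19:35 Jan 21, 2003 + 11h20m = 06:55 Jan 22, 2003.
The shipment reaches the clinic: 15:55 Jan 22, 2003.
The vials are thawed: 15:55 Jan 22, 2003 + 5h = 20:55 Jan 22, 2003.
Comparing: the shipment reaches the regional store at 06:55 Jan 22, 2003 vs the vials are thawed at 20:55 Jan 22, 2003. Earlier: the shipment reaches the regional store.

The shipment reaches the regional store — 06:55 on 22 January 2003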